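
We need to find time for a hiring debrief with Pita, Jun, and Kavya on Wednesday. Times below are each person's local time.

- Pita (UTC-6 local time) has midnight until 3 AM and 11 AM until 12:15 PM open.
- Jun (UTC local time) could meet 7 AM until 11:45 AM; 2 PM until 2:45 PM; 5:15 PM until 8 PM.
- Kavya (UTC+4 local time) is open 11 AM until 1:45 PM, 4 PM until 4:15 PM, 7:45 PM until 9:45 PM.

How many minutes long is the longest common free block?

Pita in UTC: 06:00-09:00, 17:00-18:15 (add 6h to convert from UTC-6).
Jun in UTC: 07:00-11:45, 14:00-14:45, 17:15-20:00.
Kavya in UTC: 07:00-09:45, 12:00-12:15, 15:45-17:45 (subtract 4h to convert from UTC+4).
Pita ∩ Jun: 07:00-09:00, 17:15-18:15.
Pita ∩ Jun ∩ Kavya: 07:00-09:00, 17:15-17:45.
The longest is 07:00-09:00 at 120 minutes.

120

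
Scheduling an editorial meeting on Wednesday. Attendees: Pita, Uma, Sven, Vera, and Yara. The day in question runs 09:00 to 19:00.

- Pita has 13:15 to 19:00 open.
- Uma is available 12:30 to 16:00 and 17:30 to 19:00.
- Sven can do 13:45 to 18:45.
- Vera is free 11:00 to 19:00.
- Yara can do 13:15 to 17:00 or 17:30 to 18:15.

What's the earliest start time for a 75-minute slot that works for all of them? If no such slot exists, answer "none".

Pita ∩ Uma: 13:15-16:00, 17:30-19:00.
Pita ∩ Uma ∩ Sven: 13:45-16:00, 17:30-18:45.
Pita ∩ Uma ∩ Sven ∩ Vera: 13:45-16:00, 17:30-18:45.
Pita ∩ Uma ∩ Sven ∩ Vera ∩ Yara: 13:45-16:00, 17:30-18:15.
The first common window of at least 75 minutes is 13:45-16:00, so the earliest start is 13:45.

13:45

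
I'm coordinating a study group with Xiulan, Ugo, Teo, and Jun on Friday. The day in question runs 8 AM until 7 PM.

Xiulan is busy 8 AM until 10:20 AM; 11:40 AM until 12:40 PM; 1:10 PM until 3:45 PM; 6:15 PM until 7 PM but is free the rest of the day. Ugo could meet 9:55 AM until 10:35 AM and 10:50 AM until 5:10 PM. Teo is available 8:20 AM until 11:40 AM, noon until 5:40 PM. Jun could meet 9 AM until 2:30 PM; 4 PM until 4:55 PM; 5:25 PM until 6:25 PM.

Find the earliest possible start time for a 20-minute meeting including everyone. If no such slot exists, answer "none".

Xiulan free: 10:20-11:40, 12:40-13:10, 15:45-18:15 (invert busy blocks within the working day).
Ugo free: 09:55-10:35, 10:50-17:10.
Teo free: 08:20-11:40, 12:00-17:40.
Jun free: 09:00-14:30, 16:00-16:55, 17:25-18:25.
Xiulan ∩ Ugo: 10:20-10:35, 10:50-11:40, 12:40-13:10, 15:45-17:10.
Xiulan ∩ Ugo ∩ Teo: 10:20-10:35, 10:50-11:40, 12:40-13:10, 15:45-17:10.
Xiulan ∩ Ugo ∩ Teo ∩ Jun: 10:20-10:35, 10:50-11:40, 12:40-13:10, 16:00-16:55.
The first common window of at least 20 minutes is 10:50-11:40, so the earliest start is 10:50.

10:50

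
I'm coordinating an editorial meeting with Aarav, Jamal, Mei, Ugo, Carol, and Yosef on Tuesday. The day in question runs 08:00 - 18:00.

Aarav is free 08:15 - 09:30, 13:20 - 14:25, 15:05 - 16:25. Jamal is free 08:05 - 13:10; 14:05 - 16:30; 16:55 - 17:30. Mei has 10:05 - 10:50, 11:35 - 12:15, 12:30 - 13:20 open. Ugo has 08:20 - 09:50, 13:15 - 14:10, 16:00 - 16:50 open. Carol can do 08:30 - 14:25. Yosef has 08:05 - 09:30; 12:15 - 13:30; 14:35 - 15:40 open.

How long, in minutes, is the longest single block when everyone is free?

Aarav ∩ Jamal: 08:15-09:30, 14:05-14:25, 15:05-16:25.
Aarav ∩ Jamal ∩ Mei: ∅.
Aarav ∩ Jamal ∩ Mei ∩ Ugo: ∅.
Aarav ∩ Jamal ∩ Mei ∩ Ugo ∩ Carol: ∅.
Aarav ∩ Jamal ∩ Mei ∩ Ugo ∩ Carol ∩ Yosef: ∅.
There is no time when everyone is free.
No common window exists, so the longest block is 0 minutes.

0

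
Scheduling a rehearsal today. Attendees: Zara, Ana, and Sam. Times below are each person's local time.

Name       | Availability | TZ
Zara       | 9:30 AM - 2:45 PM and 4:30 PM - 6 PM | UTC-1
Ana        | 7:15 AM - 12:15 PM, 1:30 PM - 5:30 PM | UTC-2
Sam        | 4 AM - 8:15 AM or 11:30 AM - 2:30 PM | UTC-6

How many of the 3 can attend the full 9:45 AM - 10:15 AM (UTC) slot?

1

Zara in UTC: 10:30-15:45, 17:30-19:00 (add 1h to convert from UTC-1).
Ana in UTC: 09:15-14:15, 15:30-19:30 (add 2h to convert from UTC-2).
Sam in UTC: 10:00-14:15, 17:30-20:30 (add 6h to convert from UTC-6).
Ana can make the full 09:45-10:15 slot — that's 1.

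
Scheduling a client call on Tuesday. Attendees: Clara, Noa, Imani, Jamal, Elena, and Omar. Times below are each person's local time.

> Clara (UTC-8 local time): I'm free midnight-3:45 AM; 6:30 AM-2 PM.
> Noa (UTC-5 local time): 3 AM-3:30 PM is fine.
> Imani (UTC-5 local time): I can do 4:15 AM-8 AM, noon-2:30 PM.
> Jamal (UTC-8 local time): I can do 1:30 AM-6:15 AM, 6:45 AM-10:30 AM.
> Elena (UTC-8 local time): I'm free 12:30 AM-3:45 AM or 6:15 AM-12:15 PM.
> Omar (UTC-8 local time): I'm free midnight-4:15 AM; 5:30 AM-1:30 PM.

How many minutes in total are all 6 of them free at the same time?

225

Clara in UTC: 08:00-11:45, 14:30-22:00 (add 8h to convert from UTC-8).
Noa in UTC: 08:00-20:30 (add 5h to convert from UTC-5).
Imani in UTC: 09:15-13:00, 17:00-19:30 (add 5h to convert from UTC-5).
Jamal in UTC: 09:30-14:15, 14:45-18:30 (add 8h to convert from UTC-8).
Elena in UTC: 08:30-11:45, 14:15-20:15 (add 8h to convert from UTC-8).
Omar in UTC: 08:00-12:15, 13:30-21:30 (add 8h to convert from UTC-8).
Clara ∩ Noa: 08:00-11:45, 14:30-20:30.
Clara ∩ Noa ∩ Imani: 09:15-11:45, 17:00-19:30.
Clara ∩ Noa ∩ Imani ∩ Jamal: 09:30-11:45, 17:00-18:30.
Clara ∩ Noa ∩ Imani ∩ Jamal ∩ Elena: 09:30-11:45, 17:00-18:30.
Clara ∩ Noa ∩ Imani ∩ Jamal ∩ Elena ∩ Omar: 09:30-11:45, 17:00-18:30.
Summing the common windows: 135 + 90 = 225 minutes.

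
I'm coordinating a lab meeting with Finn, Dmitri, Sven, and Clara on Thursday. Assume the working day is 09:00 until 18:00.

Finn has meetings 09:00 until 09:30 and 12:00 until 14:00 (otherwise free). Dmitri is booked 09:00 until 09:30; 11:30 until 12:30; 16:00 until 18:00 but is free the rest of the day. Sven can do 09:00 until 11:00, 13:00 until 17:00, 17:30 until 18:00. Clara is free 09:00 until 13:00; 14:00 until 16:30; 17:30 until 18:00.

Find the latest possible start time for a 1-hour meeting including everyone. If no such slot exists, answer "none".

15:00

Finn free: 09:30-12:00, 14:00-18:00 (invert busy blocks within the working day).
Dmitri free: 09:30-11:30, 12:30-16:00 (invert busy blocks within the working day).
Sven free: 09:00-11:00, 13:00-17:00, 17:30-18:00.
Clara free: 09:00-13:00, 14:00-16:30, 17:30-18:00.
Finn ∩ Dmitri: 09:30-11:30, 14:00-16:00.
Finn ∩ Dmitri ∩ Sven: 09:30-11:00, 14:00-16:00.
Finn ∩ Dmitri ∩ Sven ∩ Clara: 09:30-11:00, 14:00-16:00.
So the common availability across everyone is 09:30-11:00, 14:00-16:00.
The last common window of at least 60 minutes is 14:00-16:00; a 60-minute meeting can start as late as 15:00 and still end by 16:00.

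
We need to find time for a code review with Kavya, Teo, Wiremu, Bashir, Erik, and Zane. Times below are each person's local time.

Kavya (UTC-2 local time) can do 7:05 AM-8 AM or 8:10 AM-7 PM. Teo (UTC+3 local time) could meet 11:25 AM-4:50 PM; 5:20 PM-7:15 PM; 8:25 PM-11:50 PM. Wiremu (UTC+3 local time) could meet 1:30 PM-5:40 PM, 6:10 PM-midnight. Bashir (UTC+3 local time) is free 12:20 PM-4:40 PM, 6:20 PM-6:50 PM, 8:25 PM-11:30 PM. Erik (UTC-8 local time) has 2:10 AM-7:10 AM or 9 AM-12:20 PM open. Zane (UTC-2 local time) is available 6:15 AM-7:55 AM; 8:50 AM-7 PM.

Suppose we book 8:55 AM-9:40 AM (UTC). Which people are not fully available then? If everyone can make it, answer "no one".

Kavya in UTC: 09:05-10:00, 10:10-21:00 (add 2h to convert from UTC-2).
Teo in UTC: 08:25-13:50, 14:20-16:15, 17:25-20:50 (subtract 3h to convert from UTC+3).
Wiremu in UTC: 10:30-14:40, 15:10-21:00 (subtract 3h to convert from UTC+3).
Bashir in UTC: 09:20-13:40, 15:20-15:50, 17:25-20:30 (subtract 3h to convert from UTC+3).
Erik in UTC: 10:10-15:10, 17:00-20:20 (add 8h to convert from UTC-8).
Zane in UTC: 08:15-09:55, 10:50-21:00 (add 2h to convert from UTC-2).
Kavya: not fully free for 08:55-09:40. Teo: free for 08:55-09:40. Wiremu: not fully free for 08:55-09:40. Bashir: not fully free for 08:55-09:40. Erik: not fully free for 08:55-09:40. Zane: free for 08:55-09:40.

Bashir, Erik, Kavya, Wiremu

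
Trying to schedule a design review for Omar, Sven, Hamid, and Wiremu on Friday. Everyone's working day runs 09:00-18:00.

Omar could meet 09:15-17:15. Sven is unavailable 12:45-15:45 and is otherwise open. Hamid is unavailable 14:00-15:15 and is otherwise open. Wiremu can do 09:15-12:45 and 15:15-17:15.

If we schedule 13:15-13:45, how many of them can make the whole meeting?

2

Omar free: 09:15-17:15.
Sven free: 09:00-12:45, 15:45-18:00 (invert busy blocks within the working day).
Hamid free: 09:00-14:00, 15:15-18:00 (invert busy blocks within the working day).
Wiremu free: 09:15-12:45, 15:15-17:15.
Omar and Hamid can make the full 13:15-13:45 slot — that's 2.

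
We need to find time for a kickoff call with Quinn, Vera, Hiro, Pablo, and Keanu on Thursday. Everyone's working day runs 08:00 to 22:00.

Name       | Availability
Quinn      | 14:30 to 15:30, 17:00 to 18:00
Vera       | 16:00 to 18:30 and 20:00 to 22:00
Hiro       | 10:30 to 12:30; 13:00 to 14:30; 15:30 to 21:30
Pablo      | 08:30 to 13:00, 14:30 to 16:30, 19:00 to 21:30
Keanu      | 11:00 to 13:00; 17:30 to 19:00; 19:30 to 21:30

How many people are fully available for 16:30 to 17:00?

Vera and Hiro can make the full 16:30-17:00 slot — that's 2.

2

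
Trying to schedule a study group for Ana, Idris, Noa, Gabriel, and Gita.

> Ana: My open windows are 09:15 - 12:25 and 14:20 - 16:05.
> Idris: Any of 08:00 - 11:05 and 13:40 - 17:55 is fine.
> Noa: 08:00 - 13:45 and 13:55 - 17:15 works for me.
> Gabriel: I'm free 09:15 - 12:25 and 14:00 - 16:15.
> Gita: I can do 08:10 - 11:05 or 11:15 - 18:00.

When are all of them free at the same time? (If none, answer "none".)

Ana ∩ Idris: 09:15-11:05, 14:20-16:05.
Ana ∩ Idris ∩ Noa: 09:15-11:05, 14:20-16:05.
Ana ∩ Idris ∩ Noa ∩ Gabriel: 09:15-11:05, 14:20-16:05.
Ana ∩ Idris ∩ Noa ∩ Gabriel ∩ Gita: 09:15-11:05, 14:20-16:05.

09:15-11:05, 14:20-16:05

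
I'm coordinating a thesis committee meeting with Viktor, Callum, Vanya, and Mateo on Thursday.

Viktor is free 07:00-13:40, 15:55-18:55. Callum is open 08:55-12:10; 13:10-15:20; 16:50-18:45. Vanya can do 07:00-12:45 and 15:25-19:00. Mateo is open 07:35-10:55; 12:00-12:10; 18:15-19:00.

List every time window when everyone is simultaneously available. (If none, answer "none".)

Viktor ∩ Callum: 08:55-12:10, 13:10-13:40, 16:50-18:45.
Viktor ∩ Callum ∩ Vanya: 08:55-12:10, 16:50-18:45.
Viktor ∩ Callum ∩ Vanya ∩ Mateo: 08:55-10:55, 12:00-12:10, 18:15-18:45.
Those are the intersection windows.

08:55-10:55, 12:00-12:10, 18:15-18:45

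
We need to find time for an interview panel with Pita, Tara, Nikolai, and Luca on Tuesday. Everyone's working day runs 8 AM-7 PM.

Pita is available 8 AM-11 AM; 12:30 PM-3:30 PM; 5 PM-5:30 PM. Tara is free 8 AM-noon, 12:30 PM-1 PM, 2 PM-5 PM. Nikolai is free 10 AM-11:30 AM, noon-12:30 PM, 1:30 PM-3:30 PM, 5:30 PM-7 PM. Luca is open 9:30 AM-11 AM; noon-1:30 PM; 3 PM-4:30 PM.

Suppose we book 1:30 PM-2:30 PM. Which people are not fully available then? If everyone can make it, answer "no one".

Pita: free for 13:30-14:30. Tara: not fully free for 13:30-14:30. Nikolai: free for 13:30-14:30. Luca: not fully free for 13:30-14:30.

Luca, Tara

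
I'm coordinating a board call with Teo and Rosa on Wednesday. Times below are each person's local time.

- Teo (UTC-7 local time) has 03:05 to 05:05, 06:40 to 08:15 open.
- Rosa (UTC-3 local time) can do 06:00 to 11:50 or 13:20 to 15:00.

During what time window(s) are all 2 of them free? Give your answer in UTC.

10:05-12:05, 13:40-14:50

Teo in UTC: 10:05-12:05, 13:40-15:15 (add 7h to convert from UTC-7).
Rosa in UTC: 09:00-14:50, 16:20-18:00 (add 3h to convert from UTC-3).
Teo ∩ Rosa: 10:05-12:05, 13:40-14:50.
So the common availability across everyone is 10:05-12:05, 13:40-14:50.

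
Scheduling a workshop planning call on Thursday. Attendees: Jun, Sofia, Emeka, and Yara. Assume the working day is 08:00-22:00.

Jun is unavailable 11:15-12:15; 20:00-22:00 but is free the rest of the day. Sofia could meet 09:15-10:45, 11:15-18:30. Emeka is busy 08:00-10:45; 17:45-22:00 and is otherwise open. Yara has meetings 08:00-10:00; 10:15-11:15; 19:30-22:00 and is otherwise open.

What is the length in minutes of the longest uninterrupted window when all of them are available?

330

Jun free: 08:00-11:15, 12:15-20:00 (invert busy blocks within the working day).
Sofia free: 09:15-10:45, 11:15-18:30.
Emeka free: 10:45-17:45 (invert busy blocks within the working day).
Yara free: 10:00-10:15, 11:15-19:30 (invert busy blocks within the working day).
Jun ∩ Sofia: 09:15-10:45, 12:15-18:30.
Jun ∩ Sofia ∩ Emeka: 12:15-17:45.
Jun ∩ Sofia ∩ Emeka ∩ Yara: 12:15-17:45.
So the common availability across everyone is 12:15-17:45.
The longest is 12:15-17:45 at 330 minutes.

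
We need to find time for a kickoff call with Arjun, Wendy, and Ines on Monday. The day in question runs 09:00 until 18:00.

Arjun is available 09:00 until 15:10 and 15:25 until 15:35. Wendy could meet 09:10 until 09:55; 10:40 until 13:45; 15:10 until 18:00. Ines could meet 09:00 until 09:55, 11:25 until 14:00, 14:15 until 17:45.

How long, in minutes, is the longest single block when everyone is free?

Arjun ∩ Wendy: 09:10-09:55, 10:40-13:45, 15:25-15:35.
Arjun ∩ Wendy ∩ Ines: 09:10-09:55, 11:25-13:45, 15:25-15:35.
Those are the intersection windows.
The longest is 11:25-13:45 at 140 minutes.

140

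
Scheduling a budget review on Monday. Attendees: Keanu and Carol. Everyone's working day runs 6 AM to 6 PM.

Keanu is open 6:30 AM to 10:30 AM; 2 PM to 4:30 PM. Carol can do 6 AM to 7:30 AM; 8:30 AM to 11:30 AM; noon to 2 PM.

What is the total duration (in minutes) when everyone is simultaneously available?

180

Keanu ∩ Carol: 06:30-07:30, 08:30-10:30.
Summing the common windows: 60 + 120 = 180 minutes.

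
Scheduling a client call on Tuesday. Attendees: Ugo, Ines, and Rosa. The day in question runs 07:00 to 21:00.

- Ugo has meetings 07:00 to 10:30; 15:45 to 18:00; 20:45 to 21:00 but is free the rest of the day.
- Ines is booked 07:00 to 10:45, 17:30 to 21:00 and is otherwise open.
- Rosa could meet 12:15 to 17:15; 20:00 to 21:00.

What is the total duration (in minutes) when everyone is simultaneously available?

210

Ugo free: 10:30-15:45, 18:00-20:45 (invert busy blocks within the working day).
Ines free: 10:45-17:30 (invert busy blocks within the working day).
Rosa free: 12:15-17:15, 20:00-21:00.
Ugo ∩ Ines: 10:45-15:45.
Ugo ∩ Ines ∩ Rosa: 12:15-15:45.
Those are the intersection windows.
That's a single block of 210 minutes.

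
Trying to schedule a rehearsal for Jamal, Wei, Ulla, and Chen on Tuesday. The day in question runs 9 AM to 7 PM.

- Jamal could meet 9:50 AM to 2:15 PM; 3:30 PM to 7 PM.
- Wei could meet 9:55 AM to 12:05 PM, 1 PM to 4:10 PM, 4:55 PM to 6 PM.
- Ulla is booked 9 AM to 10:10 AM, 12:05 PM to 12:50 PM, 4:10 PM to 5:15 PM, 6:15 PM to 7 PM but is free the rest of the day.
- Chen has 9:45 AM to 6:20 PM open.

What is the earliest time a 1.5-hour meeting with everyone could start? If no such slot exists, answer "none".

10:10

Jamal free: 09:50-14:15, 15:30-19:00.
Wei free: 09:55-12:05, 13:00-16:10, 16:55-18:00.
Ulla free: 10:10-12:05, 12:50-16:10, 17:15-18:15 (invert busy blocks within the working day).
Chen free: 09:45-18:20.
Jamal ∩ Wei: 09:55-12:05, 13:00-14:15, 15:30-16:10, 16:55-18:00.
Jamal ∩ Wei ∩ Ulla: 10:10-12:05, 13:00-14:15, 15:30-16:10, 17:15-18:00.
Jamal ∩ Wei ∩ Ulla ∩ Chen: 10:10-12:05, 13:00-14:15, 15:30-16:10, 17:15-18:00.
The first common window of at least 90 minutes is 10:10-12:05, so the earliest start is 10:10.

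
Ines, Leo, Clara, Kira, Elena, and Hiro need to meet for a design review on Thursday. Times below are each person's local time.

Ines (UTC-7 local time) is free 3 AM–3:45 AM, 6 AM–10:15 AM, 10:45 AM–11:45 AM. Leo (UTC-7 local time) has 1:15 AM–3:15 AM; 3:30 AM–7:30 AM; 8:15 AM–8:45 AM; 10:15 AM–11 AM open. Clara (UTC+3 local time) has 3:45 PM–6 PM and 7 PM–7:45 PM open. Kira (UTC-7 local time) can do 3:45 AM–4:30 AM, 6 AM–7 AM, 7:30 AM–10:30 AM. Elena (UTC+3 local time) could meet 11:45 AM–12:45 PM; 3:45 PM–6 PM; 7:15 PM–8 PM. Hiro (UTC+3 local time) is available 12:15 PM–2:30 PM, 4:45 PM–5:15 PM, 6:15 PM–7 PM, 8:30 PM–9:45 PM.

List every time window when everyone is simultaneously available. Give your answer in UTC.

Ines in UTC: 10:00-10:45, 13:00-17:15, 17:45-18:45 (add 7h to convert from UTC-7).
Leo in UTC: 08:15-10:15, 10:30-14:30, 15:15-15:45, 17:15-18:00 (add 7h to convert from UTC-7).
Clara in UTC: 12:45-15:00, 16:00-16:45 (subtract 3h to convert from UTC+3).
Kira in UTC: 10:45-11:30, 13:00-14:00, 14:30-17:30 (add 7h to convert from UTC-7).
Elena in UTC: 08:45-09:45, 12:45-15:00, 16:15-17:00 (subtract 3h to convert from UTC+3).
Hiro in UTC: 09:15-11:30, 13:45-14:15, 15:15-16:00, 17:30-18:45 (subtract 3h to convert from UTC+3).
Ines ∩ Leo: 10:00-10:15, 10:30-10:45, 13:00-14:30, 15:15-15:45, 17:45-18:00.
Ines ∩ Leo ∩ Clara: 13:00-14:30.
Ines ∩ Leo ∩ Clara ∩ Kira: 13:00-14:00.
Ines ∩ Leo ∩ Clara ∩ Kira ∩ Elena: 13:00-14:00.
Ines ∩ Leo ∩ Clara ∩ Kira ∩ Elena ∩ Hiro: 13:45-14:00.
So the common availability across everyone is 13:45-14:00.

13:45-14:00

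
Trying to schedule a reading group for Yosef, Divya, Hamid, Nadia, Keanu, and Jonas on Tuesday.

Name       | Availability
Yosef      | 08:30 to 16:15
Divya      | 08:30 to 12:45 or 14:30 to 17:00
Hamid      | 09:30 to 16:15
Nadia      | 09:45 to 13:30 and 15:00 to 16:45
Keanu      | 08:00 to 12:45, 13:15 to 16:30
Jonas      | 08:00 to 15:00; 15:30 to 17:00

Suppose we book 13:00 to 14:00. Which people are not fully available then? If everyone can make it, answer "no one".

Divya, Keanu, Nadia

Yosef: free for 13:00-14:00. Divya: not fully free for 13:00-14:00. Hamid: free for 13:00-14:00. Nadia: not fully free for 13:00-14:00. Keanu: not fully free for 13:00-14:00. Jonas: free for 13:00-14:00.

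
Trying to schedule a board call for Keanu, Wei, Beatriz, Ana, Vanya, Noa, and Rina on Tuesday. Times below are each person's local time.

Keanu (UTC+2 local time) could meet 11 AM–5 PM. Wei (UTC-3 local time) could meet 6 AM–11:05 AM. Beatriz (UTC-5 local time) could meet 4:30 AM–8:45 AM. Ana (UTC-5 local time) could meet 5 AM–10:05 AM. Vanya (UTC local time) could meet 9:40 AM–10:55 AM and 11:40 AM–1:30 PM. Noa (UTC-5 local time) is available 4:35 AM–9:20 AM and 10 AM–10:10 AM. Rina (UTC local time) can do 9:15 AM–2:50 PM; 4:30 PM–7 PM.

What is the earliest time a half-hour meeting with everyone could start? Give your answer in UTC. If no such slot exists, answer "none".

10:00

Keanu in UTC: 09:00-15:00 (subtract 2h to convert from UTC+2).
Wei in UTC: 09:00-14:05 (add 3h to convert from UTC-3).
Beatriz in UTC: 09:30-13:45 (add 5h to convert from UTC-5).
Ana in UTC: 10:00-15:05 (add 5h to convert from UTC-5).
Vanya in UTC: 09:40-10:55, 11:40-13:30.
Noa in UTC: 09:35-14:20, 15:00-15:10 (add 5h to convert from UTC-5).
Rina in UTC: 09:15-14:50, 16:30-19:00.
Keanu ∩ Wei: 09:00-14:05.
Keanu ∩ Wei ∩ Beatriz: 09:30-13:45.
Keanu ∩ Wei ∩ Beatriz ∩ Ana: 10:00-13:45.
Keanu ∩ Wei ∩ Beatriz ∩ Ana ∩ Vanya: 10:00-10:55, 11:40-13:30.
Keanu ∩ Wei ∩ Beatriz ∩ Ana ∩ Vanya ∩ Noa: 10:00-10:55, 11:40-13:30.
Keanu ∩ Wei ∩ Beatriz ∩ Ana ∩ Vanya ∩ Noa ∩ Rina: 10:00-10:55, 11:40-13:30.
The first common window of at least 30 minutes is 10:00-10:55, so the earliest start is 10:00.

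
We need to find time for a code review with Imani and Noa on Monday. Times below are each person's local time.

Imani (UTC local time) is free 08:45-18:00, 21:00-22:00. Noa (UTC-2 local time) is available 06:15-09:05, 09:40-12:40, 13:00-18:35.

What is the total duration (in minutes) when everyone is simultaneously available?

Imani in UTC: 08:45-18:00, 21:00-22:00.
Noa in UTC: 08:15-11:05, 11:40-14:40, 15:00-20:35 (add 2h to convert from UTC-2).
Imani ∩ Noa: 08:45-11:05, 11:40-14:40, 15:00-18:00.
So the common availability across everyone is 08:45-11:05, 11:40-14:40, 15:00-18:00.
Summing the common windows: 140 + 180 + 180 = 500 minutes.

500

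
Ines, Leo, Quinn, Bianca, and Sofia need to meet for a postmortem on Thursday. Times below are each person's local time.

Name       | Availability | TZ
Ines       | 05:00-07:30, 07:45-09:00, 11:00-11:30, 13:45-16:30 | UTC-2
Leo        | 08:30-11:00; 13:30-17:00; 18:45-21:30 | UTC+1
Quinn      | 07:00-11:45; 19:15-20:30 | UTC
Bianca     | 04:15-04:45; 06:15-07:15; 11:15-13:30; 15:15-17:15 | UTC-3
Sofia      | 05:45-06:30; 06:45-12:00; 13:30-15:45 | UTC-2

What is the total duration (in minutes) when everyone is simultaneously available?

30

Ines in UTC: 07:00-09:30, 09:45-11:00, 13:00-13:30, 15:45-18:30 (add 2h to convert from UTC-2).
Leo in UTC: 07:30-10:00, 12:30-16:00, 17:45-20:30 (subtract 1h to convert from UTC+1).
Quinn in UTC: 07:00-11:45, 19:15-20:30.
Bianca in UTC: 07:15-07:45, 09:15-10:15, 14:15-16:30, 18:15-20:15 (add 3h to convert from UTC-3).
Sofia in UTC: 07:45-08:30, 08:45-14:00, 15:30-17:45 (add 2h to convert from UTC-2).
Ines ∩ Leo: 07:30-09:30, 09:45-10:00, 13:00-13:30, 15:45-16:00, 17:45-18:30.
Ines ∩ Leo ∩ Quinn: 07:30-09:30, 09:45-10:00.
Ines ∩ Leo ∩ Quinn ∩ Bianca: 07:30-07:45, 09:15-09:30, 09:45-10:00.
Ines ∩ Leo ∩ Quinn ∩ Bianca ∩ Sofia: 09:15-09:30, 09:45-10:00.
Those are the intersection windows.
Summing the common windows: 15 + 15 = 30 minutes.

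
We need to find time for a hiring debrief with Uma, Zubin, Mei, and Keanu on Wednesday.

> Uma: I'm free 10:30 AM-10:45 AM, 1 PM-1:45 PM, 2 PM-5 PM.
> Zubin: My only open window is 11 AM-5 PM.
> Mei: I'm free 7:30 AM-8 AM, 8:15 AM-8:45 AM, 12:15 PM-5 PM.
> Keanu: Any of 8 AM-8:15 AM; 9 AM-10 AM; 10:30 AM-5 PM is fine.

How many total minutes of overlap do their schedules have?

225

Uma ∩ Zubin: 13:00-13:45, 14:00-17:00.
Uma ∩ Zubin ∩ Mei: 13:00-13:45, 14:00-17:00.
Uma ∩ Zubin ∩ Mei ∩ Keanu: 13:00-13:45, 14:00-17:00.
So the common availability across everyone is 13:00-13:45, 14:00-17:00.
Summing the common windows: 45 + 180 = 225 minutes.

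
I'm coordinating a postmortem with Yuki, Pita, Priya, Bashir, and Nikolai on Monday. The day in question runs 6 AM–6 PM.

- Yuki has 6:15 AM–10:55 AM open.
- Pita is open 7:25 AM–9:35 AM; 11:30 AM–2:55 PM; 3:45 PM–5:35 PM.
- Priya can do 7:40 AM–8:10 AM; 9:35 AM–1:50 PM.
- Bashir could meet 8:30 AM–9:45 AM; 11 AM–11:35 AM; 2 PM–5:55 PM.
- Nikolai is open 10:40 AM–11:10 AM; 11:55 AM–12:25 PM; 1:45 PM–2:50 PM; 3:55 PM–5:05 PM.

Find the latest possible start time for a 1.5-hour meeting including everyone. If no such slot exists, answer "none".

none

Yuki ∩ Pita: 07:25-09:35.
Yuki ∩ Pita ∩ Priya: 07:40-08:10.
Yuki ∩ Pita ∩ Priya ∩ Bashir: ∅.
Yuki ∩ Pita ∩ Priya ∩ Bashir ∩ Nikolai: ∅.
There is no time when everyone is free.
No common window is at least 90 minutes long.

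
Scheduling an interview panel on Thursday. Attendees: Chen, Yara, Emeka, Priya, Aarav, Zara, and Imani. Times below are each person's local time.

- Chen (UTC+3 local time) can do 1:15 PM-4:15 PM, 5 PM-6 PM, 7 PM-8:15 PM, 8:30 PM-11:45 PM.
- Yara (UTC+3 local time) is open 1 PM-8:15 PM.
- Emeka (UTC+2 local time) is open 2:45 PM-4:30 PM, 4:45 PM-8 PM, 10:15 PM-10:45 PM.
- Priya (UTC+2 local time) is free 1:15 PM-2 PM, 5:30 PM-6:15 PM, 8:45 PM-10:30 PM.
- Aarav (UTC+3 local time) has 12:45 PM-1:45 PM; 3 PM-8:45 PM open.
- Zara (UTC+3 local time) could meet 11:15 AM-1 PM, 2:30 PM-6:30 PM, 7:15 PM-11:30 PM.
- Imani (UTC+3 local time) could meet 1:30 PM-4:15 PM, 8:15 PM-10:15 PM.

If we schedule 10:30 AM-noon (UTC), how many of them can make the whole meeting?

3

Chen in UTC: 10:15-13:15, 14:00-15:00, 16:00-17:15, 17:30-20:45 (subtract 3h to convert from UTC+3).
Yara in UTC: 10:00-17:15 (subtract 3h to convert from UTC+3).
Emeka in UTC: 12:45-14:30, 14:45-18:00, 20:15-20:45 (subtract 2h to convert from UTC+2).
Priya in UTC: 11:15-12:00, 15:30-16:15, 18:45-20:30 (subtract 2h to convert from UTC+2).
Aarav in UTC: 09:45-10:45, 12:00-17:45 (subtract 3h to convert from UTC+3).
Zara in UTC: 08:15-10:00, 11:30-15:30, 16:15-20:30 (subtract 3h to convert from UTC+3).
Imani in UTC: 10:30-13:15, 17:15-19:15 (subtract 3h to convert from UTC+3).
Chen, Yara, and Imani can make the full 10:30-12:00 slot — that's 3.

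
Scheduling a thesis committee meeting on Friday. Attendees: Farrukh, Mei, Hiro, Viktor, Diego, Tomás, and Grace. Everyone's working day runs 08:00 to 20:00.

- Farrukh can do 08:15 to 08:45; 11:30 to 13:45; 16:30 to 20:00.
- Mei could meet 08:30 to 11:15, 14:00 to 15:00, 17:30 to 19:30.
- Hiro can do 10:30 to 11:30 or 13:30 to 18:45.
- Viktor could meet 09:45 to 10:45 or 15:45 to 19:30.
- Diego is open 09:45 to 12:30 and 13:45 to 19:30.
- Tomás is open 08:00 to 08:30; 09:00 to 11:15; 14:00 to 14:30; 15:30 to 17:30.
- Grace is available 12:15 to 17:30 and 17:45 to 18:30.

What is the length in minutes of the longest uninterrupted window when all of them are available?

Farrukh ∩ Mei: 08:30-08:45, 17:30-19:30.
Farrukh ∩ Mei ∩ Hiro: 17:30-18:45.
Farrukh ∩ Mei ∩ Hiro ∩ Viktor: 17:30-18:45.
Farrukh ∩ Mei ∩ Hiro ∩ Viktor ∩ Diego: 17:30-18:45.
Farrukh ∩ Mei ∩ Hiro ∩ Viktor ∩ Diego ∩ Tomás: ∅.
Farrukh ∩ Mei ∩ Hiro ∩ Viktor ∩ Diego ∩ Tomás ∩ Grace: ∅.
There is no time when everyone is free.
No common window exists, so the longest block is 0 minutes.

0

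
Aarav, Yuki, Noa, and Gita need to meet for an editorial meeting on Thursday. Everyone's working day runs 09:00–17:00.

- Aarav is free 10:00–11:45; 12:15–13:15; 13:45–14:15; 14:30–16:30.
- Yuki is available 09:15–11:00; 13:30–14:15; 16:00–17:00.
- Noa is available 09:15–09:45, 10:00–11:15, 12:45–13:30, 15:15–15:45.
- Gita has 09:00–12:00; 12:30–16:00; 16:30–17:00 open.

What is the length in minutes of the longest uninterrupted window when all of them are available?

60

Aarav ∩ Yuki: 10:00-11:00, 13:45-14:15, 16:00-16:30.
Aarav ∩ Yuki ∩ Noa: 10:00-11:00.
Aarav ∩ Yuki ∩ Noa ∩ Gita: 10:00-11:00.
Those are the intersection windows.
The longest is 10:00-11:00 at 60 minutes.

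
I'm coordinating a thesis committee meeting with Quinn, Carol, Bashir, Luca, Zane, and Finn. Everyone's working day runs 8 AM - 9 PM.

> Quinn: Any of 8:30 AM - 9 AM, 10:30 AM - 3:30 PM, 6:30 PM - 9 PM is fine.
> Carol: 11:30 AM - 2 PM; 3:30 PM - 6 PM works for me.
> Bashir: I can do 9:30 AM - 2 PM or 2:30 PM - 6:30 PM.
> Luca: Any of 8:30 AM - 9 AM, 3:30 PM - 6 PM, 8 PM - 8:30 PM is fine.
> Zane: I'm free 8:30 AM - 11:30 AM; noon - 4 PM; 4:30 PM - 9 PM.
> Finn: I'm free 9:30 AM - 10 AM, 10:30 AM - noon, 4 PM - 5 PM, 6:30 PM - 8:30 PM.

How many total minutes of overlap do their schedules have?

0

Quinn ∩ Carol: 11:30-14:00.
Quinn ∩ Carol ∩ Bashir: 11:30-14:00.
Quinn ∩ Carol ∩ Bashir ∩ Luca: ∅.
Quinn ∩ Carol ∩ Bashir ∩ Luca ∩ Zane: ∅.
Quinn ∩ Carol ∩ Bashir ∩ Luca ∩ Zane ∩ Finn: ∅.
There is no time when everyone is free.
There is no common window, so the total is 0 minutes.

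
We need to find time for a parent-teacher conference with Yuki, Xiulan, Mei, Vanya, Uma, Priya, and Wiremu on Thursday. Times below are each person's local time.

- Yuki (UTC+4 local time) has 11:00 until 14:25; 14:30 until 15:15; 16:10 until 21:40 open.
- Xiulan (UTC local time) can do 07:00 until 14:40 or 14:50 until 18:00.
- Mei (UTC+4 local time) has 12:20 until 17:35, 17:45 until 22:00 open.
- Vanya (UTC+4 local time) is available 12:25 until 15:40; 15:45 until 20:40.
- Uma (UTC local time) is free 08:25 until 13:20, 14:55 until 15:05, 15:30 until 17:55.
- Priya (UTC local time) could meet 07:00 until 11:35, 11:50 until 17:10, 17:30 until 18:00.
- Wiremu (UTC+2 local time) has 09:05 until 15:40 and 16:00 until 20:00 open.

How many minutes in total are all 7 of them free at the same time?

315

Yuki in UTC: 07:00-10:25, 10:30-11:15, 12:10-17:40 (subtract 4h to convert from UTC+4).
Xiulan in UTC: 07:00-14:40, 14:50-18:00.
Mei in UTC: 08:20-13:35, 13:45-18:00 (subtract 4h to convert from UTC+4).
Vanya in UTC: 08:25-11:40, 11:45-16:40 (subtract 4h to convert from UTC+4).
Uma in UTC: 08:25-13:20, 14:55-15:05, 15:30-17:55.
Priya in UTC: 07:00-11:35, 11:50-17:10, 17:30-18:00.
Wiremu in UTC: 07:05-13:40, 14:00-18:00 (subtract 2h to convert from UTC+2).
Yuki ∩ Xiulan: 07:00-10:25, 10:30-11:15, 12:10-14:40, 14:50-17:40.
Yuki ∩ Xiulan ∩ Mei: 08:20-10:25, 10:30-11:15, 12:10-13:35, 13:45-14:40, 14:50-17:40.
Yuki ∩ Xiulan ∩ Mei ∩ Vanya: 08:25-10:25, 10:30-11:15, 12:10-13:35, 13:45-14:40, 14:50-16:40.
Yuki ∩ Xiulan ∩ Mei ∩ Vanya ∩ Uma: 08:25-10:25, 10:30-11:15, 12:10-13:20, 14:55-15:05, 15:30-16:40.
Yuki ∩ Xiulan ∩ Mei ∩ Vanya ∩ Uma ∩ Priya: 08:25-10:25, 10:30-11:15, 12:10-13:20, 14:55-15:05, 15:30-16:40.
Yuki ∩ Xiulan ∩ Mei ∩ Vanya ∩ Uma ∩ Priya ∩ Wiremu: 08:25-10:25, 10:30-11:15, 12:10-13:20, 14:55-15:05, 15:30-16:40.
Summing the common windows: 120 + 45 + 70 + 10 + 70 = 315 minutes.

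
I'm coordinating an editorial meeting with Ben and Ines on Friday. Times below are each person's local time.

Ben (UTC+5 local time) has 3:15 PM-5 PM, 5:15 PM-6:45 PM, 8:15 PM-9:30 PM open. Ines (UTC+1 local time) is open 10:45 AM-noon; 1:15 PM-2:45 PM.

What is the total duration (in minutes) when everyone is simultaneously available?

Ben in UTC: 10:15-12:00, 12:15-13:45, 15:15-16:30 (subtract 5h to convert from UTC+5).
Ines in UTC: 09:45-11:00, 12:15-13:45 (subtract 1h to convert from UTC+1).
Ben ∩ Ines: 10:15-11:00, 12:15-13:45.
Summing the common windows: 45 + 90 = 135 minutes.

135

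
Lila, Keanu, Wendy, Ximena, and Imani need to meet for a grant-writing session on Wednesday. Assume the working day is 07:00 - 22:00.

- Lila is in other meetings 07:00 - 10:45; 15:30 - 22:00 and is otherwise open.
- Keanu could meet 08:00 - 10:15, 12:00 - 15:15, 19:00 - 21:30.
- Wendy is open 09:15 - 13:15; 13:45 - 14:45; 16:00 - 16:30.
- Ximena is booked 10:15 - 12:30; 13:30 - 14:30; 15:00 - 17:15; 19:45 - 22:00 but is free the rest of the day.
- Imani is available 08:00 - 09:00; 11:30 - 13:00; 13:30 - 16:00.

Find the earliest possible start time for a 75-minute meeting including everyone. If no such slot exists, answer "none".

none

Lila free: 10:45-15:30 (invert busy blocks within the working day).
Keanu free: 08:00-10:15, 12:00-15:15, 19:00-21:30.
Wendy free: 09:15-13:15, 13:45-14:45, 16:00-16:30.
Ximena free: 07:00-10:15, 12:30-13:30, 14:30-15:00, 17:15-19:45 (invert busy blocks within the working day).
Imani free: 08:00-09:00, 11:30-13:00, 13:30-16:00.
Lila ∩ Keanu: 12:00-15:15.
Lila ∩ Keanu ∩ Wendy: 12:00-13:15, 13:45-14:45.
Lila ∩ Keanu ∩ Wendy ∩ Ximena: 12:30-13:15, 14:30-14:45.
Lila ∩ Keanu ∩ Wendy ∩ Ximena ∩ Imani: 12:30-13:00, 14:30-14:45.
No common window is at least 75 minutes long.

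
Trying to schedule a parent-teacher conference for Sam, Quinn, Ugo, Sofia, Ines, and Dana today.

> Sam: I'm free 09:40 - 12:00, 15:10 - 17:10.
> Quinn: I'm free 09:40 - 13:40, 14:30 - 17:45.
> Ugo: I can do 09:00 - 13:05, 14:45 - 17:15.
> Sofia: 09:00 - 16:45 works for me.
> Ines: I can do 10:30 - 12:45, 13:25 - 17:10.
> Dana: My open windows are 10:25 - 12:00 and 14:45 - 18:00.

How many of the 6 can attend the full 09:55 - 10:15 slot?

4

Sam, Quinn, Ugo, and Sofia can make the full 09:55-10:15 slot — that's 4.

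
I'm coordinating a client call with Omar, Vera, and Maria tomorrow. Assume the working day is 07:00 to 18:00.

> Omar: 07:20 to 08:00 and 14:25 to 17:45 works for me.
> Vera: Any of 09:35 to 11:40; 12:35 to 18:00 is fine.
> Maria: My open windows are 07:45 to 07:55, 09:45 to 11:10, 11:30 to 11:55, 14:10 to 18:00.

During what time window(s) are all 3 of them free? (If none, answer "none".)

14:25-17:45

Omar ∩ Vera: 14:25-17:45.
Omar ∩ Vera ∩ Maria: 14:25-17:45.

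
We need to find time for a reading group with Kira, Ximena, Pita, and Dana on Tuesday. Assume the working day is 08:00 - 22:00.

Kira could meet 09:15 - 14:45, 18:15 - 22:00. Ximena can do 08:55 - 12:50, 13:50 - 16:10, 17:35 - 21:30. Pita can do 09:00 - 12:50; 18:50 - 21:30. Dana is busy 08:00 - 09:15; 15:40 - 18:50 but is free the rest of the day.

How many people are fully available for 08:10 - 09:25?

0

Kira free: 09:15-14:45, 18:15-22:00.
Ximena free: 08:55-12:50, 13:50-16:10, 17:35-21:30.
Pita free: 09:00-12:50, 18:50-21:30.
Dana free: 09:15-15:40, 18:50-22:00 (invert busy blocks within the working day).
nobody can make the full 08:10-09:25 slot — that's 0.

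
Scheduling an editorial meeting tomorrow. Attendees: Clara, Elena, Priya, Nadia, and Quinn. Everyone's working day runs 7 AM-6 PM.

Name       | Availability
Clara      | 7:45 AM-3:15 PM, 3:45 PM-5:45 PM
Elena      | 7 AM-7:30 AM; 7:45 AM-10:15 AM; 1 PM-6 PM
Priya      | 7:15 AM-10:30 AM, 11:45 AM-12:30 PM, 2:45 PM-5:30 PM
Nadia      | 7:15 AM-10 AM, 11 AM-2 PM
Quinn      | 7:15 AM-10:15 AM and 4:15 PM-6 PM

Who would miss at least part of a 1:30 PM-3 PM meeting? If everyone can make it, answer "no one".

Clara: free for 13:30-15:00. Elena: free for 13:30-15:00. Priya: not fully free for 13:30-15:00. Nadia: not fully free for 13:30-15:00. Quinn: not fully free for 13:30-15:00.

Nadia, Priya, Quinn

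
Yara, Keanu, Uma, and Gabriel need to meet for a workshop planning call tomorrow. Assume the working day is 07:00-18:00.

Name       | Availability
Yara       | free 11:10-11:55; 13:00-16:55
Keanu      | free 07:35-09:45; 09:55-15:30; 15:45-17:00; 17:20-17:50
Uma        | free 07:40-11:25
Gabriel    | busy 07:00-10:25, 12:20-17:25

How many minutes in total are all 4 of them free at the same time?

15

Yara free: 11:10-11:55, 13:00-16:55.
Keanu free: 07:35-09:45, 09:55-15:30, 15:45-17:00, 17:20-17:50.
Uma free: 07:40-11:25.
Gabriel free: 10:25-12:20, 17:25-18:00 (invert busy blocks within the working day).
Yara ∩ Keanu: 11:10-11:55, 13:00-15:30, 15:45-16:55.
Yara ∩ Keanu ∩ Uma: 11:10-11:25.
Yara ∩ Keanu ∩ Uma ∩ Gabriel: 11:10-11:25.
That's a single block of 15 minutes.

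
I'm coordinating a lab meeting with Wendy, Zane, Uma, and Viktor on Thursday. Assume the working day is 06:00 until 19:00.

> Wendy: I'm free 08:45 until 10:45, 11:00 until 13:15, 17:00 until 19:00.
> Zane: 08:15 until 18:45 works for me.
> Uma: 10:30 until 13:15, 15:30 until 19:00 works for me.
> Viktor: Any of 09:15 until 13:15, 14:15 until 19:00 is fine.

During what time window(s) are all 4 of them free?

10:30-10:45, 11:00-13:15, 17:00-18:45

Wendy ∩ Zane: 08:45-10:45, 11:00-13:15, 17:00-18:45.
Wendy ∩ Zane ∩ Uma: 10:30-10:45, 11:00-13:15, 17:00-18:45.
Wendy ∩ Zane ∩ Uma ∩ Viktor: 10:30-10:45, 11:00-13:15, 17:00-18:45.
So the common availability across everyone is 10:30-10:45, 11:00-13:15, 17:00-18:45.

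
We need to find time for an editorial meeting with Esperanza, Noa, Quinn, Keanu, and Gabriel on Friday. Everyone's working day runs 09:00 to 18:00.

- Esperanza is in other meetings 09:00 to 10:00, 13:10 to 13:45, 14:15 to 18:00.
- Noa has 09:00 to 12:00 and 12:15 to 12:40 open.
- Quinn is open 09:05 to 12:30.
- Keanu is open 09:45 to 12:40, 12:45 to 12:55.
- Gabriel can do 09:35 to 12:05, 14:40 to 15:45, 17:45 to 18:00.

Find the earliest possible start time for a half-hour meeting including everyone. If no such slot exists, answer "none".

10:00

Esperanza free: 10:00-13:10, 13:45-14:15 (invert busy blocks within the working day).
Noa free: 09:00-12:00, 12:15-12:40.
Quinn free: 09:05-12:30.
Keanu free: 09:45-12:40, 12:45-12:55.
Gabriel free: 09:35-12:05, 14:40-15:45, 17:45-18:00.
Esperanza ∩ Noa: 10:00-12:00, 12:15-12:40.
Esperanza ∩ Noa ∩ Quinn: 10:00-12:00, 12:15-12:30.
Esperanza ∩ Noa ∩ Quinn ∩ Keanu: 10:00-12:00, 12:15-12:30.
Esperanza ∩ Noa ∩ Quinn ∩ Keanu ∩ Gabriel: 10:00-12:00.
So the common availability across everyone is 10:00-12:00.
The first common window of at least 30 minutes is 10:00-12:00, so the earliest start is 10:00.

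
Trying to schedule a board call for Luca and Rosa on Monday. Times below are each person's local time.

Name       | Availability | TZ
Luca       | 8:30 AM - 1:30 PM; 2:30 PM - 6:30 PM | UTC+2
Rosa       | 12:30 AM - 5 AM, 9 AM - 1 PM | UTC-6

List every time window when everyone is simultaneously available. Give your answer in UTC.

06:30-11:00, 15:00-16:30

Luca in UTC: 06:30-11:30, 12:30-16:30 (subtract 2h to convert from UTC+2).
Rosa in UTC: 06:30-11:00, 15:00-19:00 (add 6h to convert from UTC-6).
Luca ∩ Rosa: 06:30-11:00, 15:00-16:30.
Those are the intersection windows.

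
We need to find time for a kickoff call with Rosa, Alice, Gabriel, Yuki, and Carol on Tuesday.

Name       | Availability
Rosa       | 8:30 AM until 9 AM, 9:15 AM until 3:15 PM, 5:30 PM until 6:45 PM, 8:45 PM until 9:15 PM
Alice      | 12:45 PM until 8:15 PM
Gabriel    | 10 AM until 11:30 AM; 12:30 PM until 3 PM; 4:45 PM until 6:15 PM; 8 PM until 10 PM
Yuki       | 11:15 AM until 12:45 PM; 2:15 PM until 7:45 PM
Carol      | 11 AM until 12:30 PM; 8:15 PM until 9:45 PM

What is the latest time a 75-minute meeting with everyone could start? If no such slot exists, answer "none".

none

Rosa ∩ Alice: 12:45-15:15, 17:30-18:45.
Rosa ∩ Alice ∩ Gabriel: 12:45-15:00, 17:30-18:15.
Rosa ∩ Alice ∩ Gabriel ∩ Yuki: 14:15-15:00, 17:30-18:15.
Rosa ∩ Alice ∩ Gabriel ∩ Yuki ∩ Carol: ∅.
There is no time when everyone is free.
No common window is at least 75 minutes long.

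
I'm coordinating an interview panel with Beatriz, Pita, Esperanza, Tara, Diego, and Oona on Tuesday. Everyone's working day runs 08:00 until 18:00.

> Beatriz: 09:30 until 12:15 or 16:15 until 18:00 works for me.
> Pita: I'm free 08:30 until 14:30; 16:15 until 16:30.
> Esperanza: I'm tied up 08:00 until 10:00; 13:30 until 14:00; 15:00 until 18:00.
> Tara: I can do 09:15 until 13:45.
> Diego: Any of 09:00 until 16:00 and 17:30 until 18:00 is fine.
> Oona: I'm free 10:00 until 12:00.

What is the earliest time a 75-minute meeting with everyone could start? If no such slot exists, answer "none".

10:00

Beatriz free: 09:30-12:15, 16:15-18:00.
Pita free: 08:30-14:30, 16:15-16:30.
Esperanza free: 10:00-13:30, 14:00-15:00 (invert busy blocks within the working day).
Tara free: 09:15-13:45.
Diego free: 09:00-16:00, 17:30-18:00.
Oona free: 10:00-12:00.
Beatriz ∩ Pita: 09:30-12:15, 16:15-16:30.
Beatriz ∩ Pita ∩ Esperanza: 10:00-12:15.
Beatriz ∩ Pita ∩ Esperanza ∩ Tara: 10:00-12:15.
Beatriz ∩ Pita ∩ Esperanza ∩ Tara ∩ Diego: 10:00-12:15.
Beatriz ∩ Pita ∩ Esperanza ∩ Tara ∩ Diego ∩ Oona: 10:00-12:00.
So the common availability across everyone is 10:00-12:00.
The first common window of at least 75 minutes is 10:00-12:00, so the earliest start is 10:00.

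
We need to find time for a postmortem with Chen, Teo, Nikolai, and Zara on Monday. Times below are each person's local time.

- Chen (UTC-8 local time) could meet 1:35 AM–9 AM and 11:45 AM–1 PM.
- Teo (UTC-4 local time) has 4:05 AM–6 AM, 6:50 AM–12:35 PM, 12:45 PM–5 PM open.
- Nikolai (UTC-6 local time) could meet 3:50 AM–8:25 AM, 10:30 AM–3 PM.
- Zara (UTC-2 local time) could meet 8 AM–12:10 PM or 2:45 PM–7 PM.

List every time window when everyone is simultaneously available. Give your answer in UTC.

10:50-14:10, 16:45-17:00, 19:45-21:00

Chen in UTC: 09:35-17:00, 19:45-21:00 (add 8h to convert from UTC-8).
Teo in UTC: 08:05-10:00, 10:50-16:35, 16:45-21:00 (add 4h to convert from UTC-4).
Nikolai in UTC: 09:50-14:25, 16:30-21:00 (add 6h to convert from UTC-6).
Zara in UTC: 10:00-14:10, 16:45-21:00 (add 2h to convert from UTC-2).
Chen ∩ Teo: 09:35-10:00, 10:50-16:35, 16:45-17:00, 19:45-21:00.
Chen ∩ Teo ∩ Nikolai: 09:50-10:00, 10:50-14:25, 16:30-16:35, 16:45-17:00, 19:45-21:00.
Chen ∩ Teo ∩ Nikolai ∩ Zara: 10:50-14:10, 16:45-17:00, 19:45-21:00.
Those are the intersection windows.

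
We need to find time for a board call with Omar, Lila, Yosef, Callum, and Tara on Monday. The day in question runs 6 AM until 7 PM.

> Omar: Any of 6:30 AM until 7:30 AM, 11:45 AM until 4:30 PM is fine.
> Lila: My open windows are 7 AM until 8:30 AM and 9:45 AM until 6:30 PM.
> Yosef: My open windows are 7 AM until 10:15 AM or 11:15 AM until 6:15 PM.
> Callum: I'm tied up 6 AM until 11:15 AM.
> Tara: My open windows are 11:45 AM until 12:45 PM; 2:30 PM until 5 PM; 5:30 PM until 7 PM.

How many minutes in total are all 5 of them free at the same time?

Omar free: 06:30-07:30, 11:45-16:30.
Lila free: 07:00-08:30, 09:45-18:30.
Yosef free: 07:00-10:15, 11:15-18:15.
Callum free: 11:15-19:00 (invert busy blocks within the working day).
Tara free: 11:45-12:45, 14:30-17:00, 17:30-19:00.
Omar ∩ Lila: 07:00-07:30, 11:45-16:30.
Omar ∩ Lila ∩ Yosef: 07:00-07:30, 11:45-16:30.
Omar ∩ Lila ∩ Yosef ∩ Callum: 11:45-16:30.
Omar ∩ Lila ∩ Yosef ∩ Callum ∩ Tara: 11:45-12:45, 14:30-16:30.
So the common availability across everyone is 11:45-12:45, 14:30-16:30.
Summing the common windows: 60 + 120 = 180 minutes.

180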